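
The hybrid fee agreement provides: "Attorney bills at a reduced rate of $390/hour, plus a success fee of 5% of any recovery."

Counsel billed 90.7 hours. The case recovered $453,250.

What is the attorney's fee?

$58,035.50

Hourly: 90.7 × $390 = $35,373.00
Success fee: 5% of $453,250 = $22,662.50
Total: $35,373.00 + $22,662.50 = $58,035.50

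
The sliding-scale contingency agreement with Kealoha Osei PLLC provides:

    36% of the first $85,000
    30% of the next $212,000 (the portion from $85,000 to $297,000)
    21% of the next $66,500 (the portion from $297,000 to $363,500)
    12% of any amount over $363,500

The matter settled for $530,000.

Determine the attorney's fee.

First $85,000 at 36% = $30,600.00
Next $212,000 at 30% = $63,600.00
Next $66,500 at 21% = $13,965.00
Remaining $166,500 at 12% = $19,980.00
Fee: $30,600.00 + $63,600.00 + $13,965.00 + $19,980.00 = $128,145.00

$128,145.00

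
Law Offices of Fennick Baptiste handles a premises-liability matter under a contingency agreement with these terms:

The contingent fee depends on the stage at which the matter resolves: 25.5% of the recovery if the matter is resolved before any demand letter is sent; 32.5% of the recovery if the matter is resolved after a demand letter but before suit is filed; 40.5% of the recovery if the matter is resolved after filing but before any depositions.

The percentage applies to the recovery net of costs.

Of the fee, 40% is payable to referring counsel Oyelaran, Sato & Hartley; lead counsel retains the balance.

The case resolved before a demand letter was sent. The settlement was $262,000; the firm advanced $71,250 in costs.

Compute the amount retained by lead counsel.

Fee base (net of costs): $262,000 − $71,250 = $190,750
The matter resolved before a demand letter was sent, so the 25.5% rate applies.
$190,750 × 25.5% = $48,641.25
Referral share: 40% of $48,641.25 = $19,456.50; lead counsel retains $48,641.25 − $19,456.50 = $29,184.75.

$29,184.75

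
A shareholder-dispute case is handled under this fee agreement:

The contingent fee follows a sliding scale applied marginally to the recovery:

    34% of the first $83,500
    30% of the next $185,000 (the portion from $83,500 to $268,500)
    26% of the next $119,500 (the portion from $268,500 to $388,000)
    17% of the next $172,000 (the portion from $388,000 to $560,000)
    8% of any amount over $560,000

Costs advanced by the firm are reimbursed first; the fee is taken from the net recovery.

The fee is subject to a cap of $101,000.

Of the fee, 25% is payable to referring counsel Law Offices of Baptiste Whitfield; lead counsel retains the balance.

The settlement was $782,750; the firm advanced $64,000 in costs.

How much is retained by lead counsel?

Fee base (net of costs): $782,750 − $64,000 = $718,750
First $83,500 at 34% = $28,390.00
Next $185,000 at 30% = $55,500.00
Next $119,500 at 26% = $31,070.00
Next $172,000 at 17% = $29,240.00
Remaining $158,750 at 8% = $12,700.00
Fee: $28,390.00 + $55,500.00 + $31,070.00 + $29,240.00 + $12,700.00 = $156,900.00
$156,900.00 exceeds the $101,000 cap, so the fee is capped at $101,000.00.
Referral share: 25% of $101,000.00 = $25,250.00; lead counsel retains $101,000.00 − $25,250.00 = $75,750.00.

$75,750.00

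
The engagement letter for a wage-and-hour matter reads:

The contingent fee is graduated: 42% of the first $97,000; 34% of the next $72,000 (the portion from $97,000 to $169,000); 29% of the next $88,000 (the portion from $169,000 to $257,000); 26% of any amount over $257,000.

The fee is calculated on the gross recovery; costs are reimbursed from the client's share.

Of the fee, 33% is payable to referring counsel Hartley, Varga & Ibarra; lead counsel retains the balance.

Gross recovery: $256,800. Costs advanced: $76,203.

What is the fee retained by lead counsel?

Fee base is the gross recovery, $256,800; costs are reimbursed separately.
First $97,000 at 42% = $40,740.00
Next $72,000 at 34% = $24,480.00
Remaining $87,800 at 29% = $25,462.00
Fee: $40,740.00 + $24,480.00 + $25,462.00 = $90,682.00
Referral share: 33% of $90,682.00 = $29,925.06; lead counsel retains $90,682.00 − $29,925.06 = $60,756.94.

$60,756.94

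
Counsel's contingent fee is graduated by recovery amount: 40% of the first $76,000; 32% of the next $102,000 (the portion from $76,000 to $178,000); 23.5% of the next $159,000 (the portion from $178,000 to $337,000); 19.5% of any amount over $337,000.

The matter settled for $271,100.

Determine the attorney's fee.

First $76,000 at 40% = $30,400.00
Next $102,000 at 32% = $32,640.00
Remaining $93,100 at 23.5% = $21,878.50
Fee: $30,400.00 + $32,640.00 + $21,878.50 = $84,918.50

$84,918.50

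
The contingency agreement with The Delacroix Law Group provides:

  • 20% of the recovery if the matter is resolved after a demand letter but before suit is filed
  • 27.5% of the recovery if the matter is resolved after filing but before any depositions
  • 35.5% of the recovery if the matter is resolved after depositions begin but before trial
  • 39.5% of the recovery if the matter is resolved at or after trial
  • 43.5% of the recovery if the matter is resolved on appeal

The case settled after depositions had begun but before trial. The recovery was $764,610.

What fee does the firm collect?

$271,436.55

The matter settled after depositions had begun but before trial, so the 35.5% rate applies.
$764,610 × 35.5% = $271,436.55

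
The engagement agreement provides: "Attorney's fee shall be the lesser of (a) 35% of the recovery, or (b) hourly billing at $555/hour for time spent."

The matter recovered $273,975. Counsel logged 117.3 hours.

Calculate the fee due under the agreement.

$65,101.50

(a) 35% of $273,975 = $95,891.25
(b) 117.3 × $555 = $65,101.50
The lesser is (b): $65,101.50.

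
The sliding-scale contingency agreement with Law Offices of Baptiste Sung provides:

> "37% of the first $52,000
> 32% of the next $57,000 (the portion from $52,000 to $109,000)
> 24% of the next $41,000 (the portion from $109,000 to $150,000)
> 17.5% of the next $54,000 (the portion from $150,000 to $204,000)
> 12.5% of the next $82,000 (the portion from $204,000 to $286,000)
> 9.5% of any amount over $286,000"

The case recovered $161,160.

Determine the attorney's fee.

First $52,000 at 37% = $19,240.00
Next $57,000 at 32% = $18,240.00
Next $41,000 at 24% = $9,840.00
Remaining $11,160 at 17.5% = $1,953.00
Fee: $19,240.00 + $18,240.00 + $9,840.00 + $1,953.00 = $49,273.00

$49,273.00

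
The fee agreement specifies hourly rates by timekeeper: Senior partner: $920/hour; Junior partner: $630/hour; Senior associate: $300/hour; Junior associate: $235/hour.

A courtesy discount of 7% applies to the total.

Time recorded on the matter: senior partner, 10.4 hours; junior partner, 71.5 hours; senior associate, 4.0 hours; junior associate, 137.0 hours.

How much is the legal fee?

$81,847.44

Senior partner: 10.4 × $920 = $9,568.00
Junior partner: 71.5 × $630 = $45,045.00
Senior associate: 4.0 × $300 = $1,200.00
Junior associate: 137.0 × $235 = $32,195.00
Subtotal: $88,008.00
Less 7% discount: −$6,160.56
Total: $88,008.00 − $6,160.56 = $81,847.44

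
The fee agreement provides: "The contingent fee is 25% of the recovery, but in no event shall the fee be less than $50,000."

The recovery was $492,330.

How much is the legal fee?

25% of $492,330 = $123,082.50
That exceeds the $50,000 minimum.

$123,082.50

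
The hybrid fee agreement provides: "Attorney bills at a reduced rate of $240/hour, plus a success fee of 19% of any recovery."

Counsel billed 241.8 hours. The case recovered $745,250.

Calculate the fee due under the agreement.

Hourly: 241.8 × $240 = $58,032.00
Success fee: 19% of $745,250 = $141,597.50
Total: $58,032.00 + $141,597.50 = $199,629.50

$199,629.50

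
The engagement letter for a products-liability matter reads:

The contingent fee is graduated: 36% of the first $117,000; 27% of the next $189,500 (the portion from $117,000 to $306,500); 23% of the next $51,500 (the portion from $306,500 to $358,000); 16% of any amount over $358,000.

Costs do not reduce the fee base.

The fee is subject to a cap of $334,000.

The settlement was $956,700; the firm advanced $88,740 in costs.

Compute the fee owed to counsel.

$200,922.00

Fee base is the gross recovery, $956,700; costs are reimbursed separately.
First $117,000 at 36% = $42,120.00
Next $189,500 at 27% = $51,165.00
Next $51,500 at 23% = $11,845.00
Remaining $598,700 at 16% = $95,792.00
Fee: $42,120.00 + $51,165.00 + $11,845.00 + $95,792.00 = $200,922.00
$200,922.00 is under the $334,000 cap.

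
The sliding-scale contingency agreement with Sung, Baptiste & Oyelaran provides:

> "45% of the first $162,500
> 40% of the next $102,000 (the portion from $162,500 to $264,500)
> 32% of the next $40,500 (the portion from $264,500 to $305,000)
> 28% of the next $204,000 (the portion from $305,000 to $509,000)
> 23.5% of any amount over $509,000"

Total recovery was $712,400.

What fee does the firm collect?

First $162,500 at 45% = $73,125.00
Next $102,000 at 40% = $40,800.00
Next $40,500 at 32% = $12,960.00
Next $204,000 at 28% = $57,120.00
Remaining $203,400 at 23.5% = $47,799.00
Fee: $73,125.00 + $40,800.00 + $12,960.00 + $57,120.00 + $47,799.00 = $231,804.00

$231,804.00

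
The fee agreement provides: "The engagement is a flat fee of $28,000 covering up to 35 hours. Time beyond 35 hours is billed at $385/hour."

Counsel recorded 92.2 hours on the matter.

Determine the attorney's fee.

Flat fee: $28,000.00
Excess hours: 92.2 − 35 = 57.2
Overrun: 57.2 × $385 = $22,022.00
Total: $28,000.00 + $22,022.00 = $50,022.00

$50,022.00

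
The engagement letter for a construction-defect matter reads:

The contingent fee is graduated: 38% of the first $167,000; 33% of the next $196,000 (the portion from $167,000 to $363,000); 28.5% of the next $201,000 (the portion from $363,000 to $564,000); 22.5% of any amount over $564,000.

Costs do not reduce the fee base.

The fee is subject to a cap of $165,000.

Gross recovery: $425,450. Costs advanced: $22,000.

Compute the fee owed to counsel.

$145,938.25

Fee base is the gross recovery, $425,450; costs are reimbursed separately.
First $167,000 at 38% = $63,460.00
Next $196,000 at 33% = $64,680.00
Remaining $62,450 at 28.5% = $17,798.25
Fee: $63,460.00 + $64,680.00 + $17,798.25 = $145,938.25
$145,938.25 is under the $165,000 cap.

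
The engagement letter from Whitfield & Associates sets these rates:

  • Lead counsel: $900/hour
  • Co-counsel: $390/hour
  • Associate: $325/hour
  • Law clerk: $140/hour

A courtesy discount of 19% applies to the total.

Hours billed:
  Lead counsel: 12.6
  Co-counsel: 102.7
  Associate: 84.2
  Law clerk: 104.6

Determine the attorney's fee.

Lead counsel: 12.6 × $900 = $11,340.00
Co-counsel: 102.7 × $390 = $40,053.00
Associate: 84.2 × $325 = $27,365.00
Law clerk: 104.6 × $140 = $14,644.00
Subtotal: $93,402.00
Less 19% discount: −$17,746.38
Total: $93,402.00 − $17,746.38 = $75,655.62

$75,655.62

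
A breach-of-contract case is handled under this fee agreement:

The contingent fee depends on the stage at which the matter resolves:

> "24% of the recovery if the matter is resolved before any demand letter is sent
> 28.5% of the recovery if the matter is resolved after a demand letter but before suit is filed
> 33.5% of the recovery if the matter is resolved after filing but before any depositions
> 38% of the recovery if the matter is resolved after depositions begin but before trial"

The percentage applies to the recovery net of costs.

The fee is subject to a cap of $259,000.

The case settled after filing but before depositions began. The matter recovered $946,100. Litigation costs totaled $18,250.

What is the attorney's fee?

Fee base (net of costs): $946,100 − $18,250 = $927,850
The matter settled after filing but before depositions began, so the 33.5% rate applies.
$927,850 × 33.5% = $310,829.75
$310,829.75 exceeds the $259,000 cap, so the fee is capped at $259,000.00.

$259,000.00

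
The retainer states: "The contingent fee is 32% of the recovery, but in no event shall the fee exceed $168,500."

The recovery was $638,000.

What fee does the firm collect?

32% of $638,000 = $204,160.00
That exceeds the $168,500 cap, so the fee is capped at $168,500.

$168,500.00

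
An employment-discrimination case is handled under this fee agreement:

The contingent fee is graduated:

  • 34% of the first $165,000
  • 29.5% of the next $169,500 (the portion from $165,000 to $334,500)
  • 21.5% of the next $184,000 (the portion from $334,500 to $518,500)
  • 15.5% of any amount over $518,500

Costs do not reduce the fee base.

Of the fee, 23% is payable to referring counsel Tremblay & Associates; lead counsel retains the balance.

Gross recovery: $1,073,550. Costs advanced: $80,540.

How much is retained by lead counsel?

Fee base is the gross recovery, $1,073,550; costs are reimbursed separately.
First $165,000 at 34% = $56,100.00
Next $169,500 at 29.5% = $50,002.50
Next $184,000 at 21.5% = $39,560.00
Remaining $555,050 at 15.5% = $86,032.75
Fee: $56,100.00 + $50,002.50 + $39,560.00 + $86,032.75 = $231,695.25
Referral share: 23% of $231,695.25 = $53,289.91; lead counsel retains $231,695.25 − $53,289.91 = $178,405.34.

$178,405.34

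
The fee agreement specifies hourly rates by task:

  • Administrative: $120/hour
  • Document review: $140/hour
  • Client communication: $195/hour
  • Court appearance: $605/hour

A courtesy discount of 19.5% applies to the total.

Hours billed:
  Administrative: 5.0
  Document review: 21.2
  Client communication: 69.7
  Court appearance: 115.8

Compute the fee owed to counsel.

$70,210.89

Administrative: 5.0 × $120 = $600.00
Document review: 21.2 × $140 = $2,968.00
Client communication: 69.7 × $195 = $13,591.50
Court appearance: 115.8 × $605 = $70,059.00
Subtotal: $87,218.50
Less 19.5% discount: −$17,007.61
Total: $87,218.50 − $17,007.61 = $70,210.89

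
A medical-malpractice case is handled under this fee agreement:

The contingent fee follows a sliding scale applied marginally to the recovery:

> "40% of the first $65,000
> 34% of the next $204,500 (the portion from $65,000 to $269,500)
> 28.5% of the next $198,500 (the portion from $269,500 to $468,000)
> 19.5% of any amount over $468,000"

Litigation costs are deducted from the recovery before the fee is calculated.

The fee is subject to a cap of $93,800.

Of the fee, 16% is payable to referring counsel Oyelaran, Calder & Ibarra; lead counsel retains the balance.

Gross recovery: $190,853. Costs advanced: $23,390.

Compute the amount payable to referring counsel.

Fee base (net of costs): $190,853 − $23,390 = $167,463
First $65,000 at 40% = $26,000.00
Remaining $102,463 at 34% = $34,837.42
Fee: $26,000.00 + $34,837.42 = $60,837.42
$60,837.42 is under the $93,800 cap.
Referral share: 16% of $60,837.42 = $9,733.99; lead counsel retains $60,837.42 − $9,733.99 = $51,103.43.

$9,733.99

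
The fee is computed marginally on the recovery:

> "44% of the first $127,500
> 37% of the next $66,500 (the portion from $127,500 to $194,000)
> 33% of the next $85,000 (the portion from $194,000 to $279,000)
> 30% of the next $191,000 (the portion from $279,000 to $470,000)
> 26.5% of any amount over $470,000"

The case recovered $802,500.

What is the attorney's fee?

First $127,500 at 44% = $56,100.00
Next $66,500 at 37% = $24,605.00
Next $85,000 at 33% = $28,050.00
Next $191,000 at 30% = $57,300.00
Remaining $332,500 at 26.5% = $88,112.50
Fee: $56,100.00 + $24,605.00 + $28,050.00 + $57,300.00 + $88,112.50 = $254,167.50

$254,167.50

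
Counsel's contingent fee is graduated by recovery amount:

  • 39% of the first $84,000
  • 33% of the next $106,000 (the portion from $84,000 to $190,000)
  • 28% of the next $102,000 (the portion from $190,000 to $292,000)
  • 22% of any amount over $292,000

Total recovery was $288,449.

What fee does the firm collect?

$95,305.72

First $84,000 at 39% = $32,760.00
Next $106,000 at 33% = $34,980.00
Remaining $98,449 at 28% = $27,565.72
Fee: $32,760.00 + $34,980.00 + $27,565.72 = $95,305.72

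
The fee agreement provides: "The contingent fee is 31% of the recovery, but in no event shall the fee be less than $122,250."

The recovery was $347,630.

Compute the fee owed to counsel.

31% of $347,630 = $107,765.30
That is below the $122,250 minimum, so the minimum applies.

$122,250.00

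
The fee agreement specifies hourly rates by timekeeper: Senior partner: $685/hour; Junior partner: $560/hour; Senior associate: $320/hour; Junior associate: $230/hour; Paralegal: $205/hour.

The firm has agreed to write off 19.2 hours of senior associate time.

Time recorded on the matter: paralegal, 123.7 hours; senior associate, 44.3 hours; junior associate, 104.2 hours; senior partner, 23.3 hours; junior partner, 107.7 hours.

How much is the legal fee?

$133,629.00

Senior partner: 23.3 × $685 = $15,960.50
Junior partner: 107.7 × $560 = $60,312.00
Senior associate: 44.3 × $320 = $14,176.00
Junior associate: 104.2 × $230 = $23,966.00
Paralegal: 123.7 × $205 = $25,358.50
Subtotal: $139,773.00
Write-off: 19.2 × $320 = $6,144.00
Total: $139,773.00 − $6,144.00 = $133,629.00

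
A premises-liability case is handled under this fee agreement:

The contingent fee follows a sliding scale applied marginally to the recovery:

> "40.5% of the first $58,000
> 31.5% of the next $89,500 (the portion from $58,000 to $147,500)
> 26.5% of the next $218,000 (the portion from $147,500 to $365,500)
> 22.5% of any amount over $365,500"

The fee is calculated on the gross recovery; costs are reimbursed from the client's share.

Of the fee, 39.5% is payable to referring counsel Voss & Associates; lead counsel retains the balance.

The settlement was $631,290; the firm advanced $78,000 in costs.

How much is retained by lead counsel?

Fee base is the gross recovery, $631,290; costs are reimbursed separately.
First $58,000 at 40.5% = $23,490.00
Next $89,500 at 31.5% = $28,192.50
Next $218,000 at 26.5% = $57,770.00
Remaining $265,790 at 22.5% = $59,802.75
Fee: $23,490.00 + $28,192.50 + $57,770.00 + $59,802.75 = $169,255.25
Referral share: 39.5% of $169,255.25 = $66,855.82; lead counsel retains $169,255.25 − $66,855.82 = $102,399.43.

$102,399.43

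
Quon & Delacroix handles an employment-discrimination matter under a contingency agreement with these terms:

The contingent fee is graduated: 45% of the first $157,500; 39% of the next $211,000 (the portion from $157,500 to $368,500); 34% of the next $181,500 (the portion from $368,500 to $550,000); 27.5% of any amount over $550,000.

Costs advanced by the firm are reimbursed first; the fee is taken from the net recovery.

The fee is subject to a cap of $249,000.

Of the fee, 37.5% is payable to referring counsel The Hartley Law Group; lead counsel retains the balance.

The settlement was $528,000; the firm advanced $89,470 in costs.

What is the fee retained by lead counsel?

Fee base (net of costs): $528,000 − $89,470 = $438,530
First $157,500 at 45% = $70,875.00
Next $211,000 at 39% = $82,290.00
Remaining $70,030 at 34% = $23,810.20
Fee: $70,875.00 + $82,290.00 + $23,810.20 = $176,975.20
$176,975.20 is under the $249,000 cap.
Referral share: 37.5% of $176,975.20 = $66,365.70; lead counsel retains $176,975.20 − $66,365.70 = $110,609.50.

$110,609.50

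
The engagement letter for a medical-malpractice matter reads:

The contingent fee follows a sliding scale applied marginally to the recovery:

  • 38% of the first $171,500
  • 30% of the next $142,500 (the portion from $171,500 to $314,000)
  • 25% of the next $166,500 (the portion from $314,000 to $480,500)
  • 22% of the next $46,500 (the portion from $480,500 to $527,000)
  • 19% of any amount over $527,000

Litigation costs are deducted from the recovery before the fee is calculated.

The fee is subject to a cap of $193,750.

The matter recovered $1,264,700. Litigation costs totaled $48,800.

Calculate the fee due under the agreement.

$193,750.00

Fee base (net of costs): $1,264,700 − $48,800 = $1,215,900
First $171,500 at 38% = $65,170.00
Next $142,500 at 30% = $42,750.00
Next $166,500 at 25% = $41,625.00
Next $46,500 at 22% = $10,230.00
Remaining $688,900 at 19% = $130,891.00
Fee: $65,170.00 + $42,750.00 + $41,625.00 + $10,230.00 + $130,891.00 = $290,666.00
$290,666.00 exceeds the $193,750 cap, so the fee is capped at $193,750.00.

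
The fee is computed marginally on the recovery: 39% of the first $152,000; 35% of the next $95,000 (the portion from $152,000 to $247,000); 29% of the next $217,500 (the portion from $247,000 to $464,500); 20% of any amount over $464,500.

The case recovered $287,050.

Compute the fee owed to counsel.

First $152,000 at 39% = $59,280.00
Next $95,000 at 35% = $33,250.00
Remaining $40,050 at 29% = $11,614.50
Fee: $59,280.00 + $33,250.00 + $11,614.50 = $104,144.50

$104,144.50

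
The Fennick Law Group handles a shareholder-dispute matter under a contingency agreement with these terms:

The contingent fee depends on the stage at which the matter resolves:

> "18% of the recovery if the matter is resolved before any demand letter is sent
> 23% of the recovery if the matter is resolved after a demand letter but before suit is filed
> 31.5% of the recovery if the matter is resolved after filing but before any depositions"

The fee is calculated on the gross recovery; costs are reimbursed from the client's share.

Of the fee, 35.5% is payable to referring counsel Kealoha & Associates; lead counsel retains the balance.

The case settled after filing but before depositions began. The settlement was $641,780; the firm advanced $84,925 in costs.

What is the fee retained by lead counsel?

Fee base is the gross recovery, $641,780; costs are reimbursed separately.
The matter settled after filing but before depositions began, so the 31.5% rate applies.
$641,780 × 31.5% = $202,160.70
Referral share: 35.5% of $202,160.70 = $71,767.05; lead counsel retains $202,160.70 − $71,767.05 = $130,393.65.

$130,393.65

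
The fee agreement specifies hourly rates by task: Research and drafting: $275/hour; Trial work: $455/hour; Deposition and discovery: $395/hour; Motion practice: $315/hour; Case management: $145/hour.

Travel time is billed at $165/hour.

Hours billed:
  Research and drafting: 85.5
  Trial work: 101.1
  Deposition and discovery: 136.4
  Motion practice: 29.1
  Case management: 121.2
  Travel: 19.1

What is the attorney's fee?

$153,283.00

Research and drafting: 85.5 × $275 = $23,512.50
Trial work: 101.1 × $455 = $46,000.50
Deposition and discovery: 136.4 × $395 = $53,878.00
Motion practice: 29.1 × $315 = $9,166.50
Case management: 121.2 × $145 = $17,574.00
Subtotal: $23,512.50 + $46,000.50 + $53,878.00 + $9,166.50 + $17,574.00 = $150,131.50
Travel: 19.1 × $165 = $3,151.50
Total: $150,131.50 + $3,151.50 = $153,283.00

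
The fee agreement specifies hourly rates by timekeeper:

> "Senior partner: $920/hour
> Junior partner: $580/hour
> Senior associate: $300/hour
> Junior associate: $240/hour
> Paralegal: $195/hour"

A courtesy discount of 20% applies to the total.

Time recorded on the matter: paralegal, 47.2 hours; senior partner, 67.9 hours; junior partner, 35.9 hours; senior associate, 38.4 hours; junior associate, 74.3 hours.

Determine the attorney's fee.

$97,476.80

Senior partner: 67.9 × $920 = $62,468.00
Junior partner: 35.9 × $580 = $20,822.00
Senior associate: 38.4 × $300 = $11,520.00
Junior associate: 74.3 × $240 = $17,832.00
Paralegal: 47.2 × $195 = $9,204.00
Subtotal: $121,846.00
Less 20% discount: −$24,369.20
Total: $121,846.00 − $24,369.20 = $97,476.80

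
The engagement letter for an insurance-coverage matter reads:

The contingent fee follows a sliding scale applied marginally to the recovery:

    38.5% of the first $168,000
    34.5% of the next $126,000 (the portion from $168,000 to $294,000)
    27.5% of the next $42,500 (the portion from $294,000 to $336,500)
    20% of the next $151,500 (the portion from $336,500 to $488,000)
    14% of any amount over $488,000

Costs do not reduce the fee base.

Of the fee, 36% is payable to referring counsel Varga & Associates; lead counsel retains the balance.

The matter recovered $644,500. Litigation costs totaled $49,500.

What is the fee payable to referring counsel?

$61,937.10

Fee base is the gross recovery, $644,500; costs are reimbursed separately.
First $168,000 at 38.5% = $64,680.00
Next $126,000 at 34.5% = $43,470.00
Next $42,500 at 27.5% = $11,687.50
Next $151,500 at 20% = $30,300.00
Remaining $156,500 at 14% = $21,910.00
Fee: $64,680.00 + $43,470.00 + $11,687.50 + $30,300.00 + $21,910.00 = $172,047.50
Referral share: 36% of $172,047.50 = $61,937.10; lead counsel retains $172,047.50 − $61,937.10 = $110,110.40.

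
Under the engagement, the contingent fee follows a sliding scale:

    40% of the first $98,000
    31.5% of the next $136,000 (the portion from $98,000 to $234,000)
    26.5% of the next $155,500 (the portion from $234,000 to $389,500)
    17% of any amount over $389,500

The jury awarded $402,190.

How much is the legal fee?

$125,404.80

First $98,000 at 40% = $39,200.00
Next $136,000 at 31.5% = $42,840.00
Next $155,500 at 26.5% = $41,207.50
Remaining $12,690 at 17% = $2,157.30
Fee: $39,200.00 + $42,840.00 + $41,207.50 + $2,157.30 = $125,404.80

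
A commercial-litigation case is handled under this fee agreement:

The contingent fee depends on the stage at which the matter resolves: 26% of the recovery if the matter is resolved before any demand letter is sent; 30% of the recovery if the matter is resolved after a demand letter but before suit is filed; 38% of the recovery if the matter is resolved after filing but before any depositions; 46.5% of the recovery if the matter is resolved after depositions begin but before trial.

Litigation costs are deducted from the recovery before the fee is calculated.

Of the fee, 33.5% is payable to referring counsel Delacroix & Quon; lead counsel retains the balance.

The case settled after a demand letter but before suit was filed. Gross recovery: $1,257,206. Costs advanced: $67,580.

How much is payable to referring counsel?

$119,557.41

Fee base (net of costs): $1,257,206 − $67,580 = $1,189,626
The matter settled after a demand letter but before suit was filed, so the 30% rate applies.
$1,189,626 × 30% = $356,887.80
Referral share: 33.5% of $356,887.80 = $119,557.41; lead counsel retains $356,887.80 − $119,557.41 = $237,330.39.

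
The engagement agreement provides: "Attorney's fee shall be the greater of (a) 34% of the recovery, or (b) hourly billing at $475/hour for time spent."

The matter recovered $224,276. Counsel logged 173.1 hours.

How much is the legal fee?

$82,222.50

(a) 34% of $224,276 = $76,253.84
(b) 173.1 × $475 = $82,222.50
The greater is (b): $82,222.50.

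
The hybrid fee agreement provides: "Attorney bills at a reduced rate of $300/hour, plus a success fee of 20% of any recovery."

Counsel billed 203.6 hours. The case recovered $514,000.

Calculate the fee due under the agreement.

Hourly: 203.6 × $300 = $61,080.00
Success fee: 20% of $514,000 = $102,800.00
Total: $61,080.00 + $102,800.00 = $163,880.00

$163,880.00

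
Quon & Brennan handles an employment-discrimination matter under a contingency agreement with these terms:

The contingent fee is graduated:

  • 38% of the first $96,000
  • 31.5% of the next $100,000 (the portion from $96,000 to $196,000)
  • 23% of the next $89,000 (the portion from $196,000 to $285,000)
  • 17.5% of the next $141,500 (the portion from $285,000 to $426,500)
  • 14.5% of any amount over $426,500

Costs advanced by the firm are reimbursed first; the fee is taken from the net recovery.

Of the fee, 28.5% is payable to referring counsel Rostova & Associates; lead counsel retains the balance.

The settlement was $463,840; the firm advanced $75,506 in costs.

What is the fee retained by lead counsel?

$76,171.42

Fee base (net of costs): $463,840 − $75,506 = $388,334
First $96,000 at 38% = $36,480.00
Next $100,000 at 31.5% = $31,500.00
Next $89,000 at 23% = $20,470.00
Remaining $103,334 at 17.5% = $18,083.45
Fee: $36,480.00 + $31,500.00 + $20,470.00 + $18,083.45 = $106,533.45
Referral share: 28.5% of $106,533.45 = $30,362.03; lead counsel retains $106,533.45 − $30,362.03 = $76,171.42.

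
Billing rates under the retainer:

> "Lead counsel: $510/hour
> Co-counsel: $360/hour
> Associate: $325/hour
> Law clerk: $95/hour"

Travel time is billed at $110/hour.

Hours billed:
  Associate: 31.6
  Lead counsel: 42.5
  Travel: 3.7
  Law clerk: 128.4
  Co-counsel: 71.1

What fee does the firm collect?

Lead counsel: 42.5 × $510 = $21,675.00
Co-counsel: 71.1 × $360 = $25,596.00
Associate: 31.6 × $325 = $10,270.00
Law clerk: 128.4 × $95 = $12,198.00
Subtotal: $21,675.00 + $25,596.00 + $10,270.00 + $12,198.00 = $69,739.00
Travel: 3.7 × $110 = $407.00
Total: $69,739.00 + $407.00 = $70,146.00

$70,146.00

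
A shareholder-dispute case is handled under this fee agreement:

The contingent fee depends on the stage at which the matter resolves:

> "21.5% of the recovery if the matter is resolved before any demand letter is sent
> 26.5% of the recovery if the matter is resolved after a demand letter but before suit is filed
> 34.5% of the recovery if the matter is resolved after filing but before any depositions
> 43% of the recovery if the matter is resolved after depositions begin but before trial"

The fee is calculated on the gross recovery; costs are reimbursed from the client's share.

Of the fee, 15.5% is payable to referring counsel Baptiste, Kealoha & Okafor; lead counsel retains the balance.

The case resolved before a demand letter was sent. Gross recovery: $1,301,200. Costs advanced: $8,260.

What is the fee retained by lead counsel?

Fee base is the gross recovery, $1,301,200; costs are reimbursed separately.
The matter resolved before a demand letter was sent, so the 21.5% rate applies.
$1,301,200 × 21.5% = $279,758.00
Referral share: 15.5% of $279,758.00 = $43,362.49; lead counsel retains $279,758.00 − $43,362.49 = $236,395.51.

$236,395.51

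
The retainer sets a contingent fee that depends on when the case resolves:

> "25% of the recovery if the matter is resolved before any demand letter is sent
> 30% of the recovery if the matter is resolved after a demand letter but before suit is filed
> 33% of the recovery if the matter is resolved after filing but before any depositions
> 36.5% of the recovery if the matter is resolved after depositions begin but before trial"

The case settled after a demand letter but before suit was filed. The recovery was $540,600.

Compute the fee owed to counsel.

The matter settled after a demand letter but before suit was filed, so the 30% rate applies.
$540,600 × 30% = $162,180.00

$162,180.00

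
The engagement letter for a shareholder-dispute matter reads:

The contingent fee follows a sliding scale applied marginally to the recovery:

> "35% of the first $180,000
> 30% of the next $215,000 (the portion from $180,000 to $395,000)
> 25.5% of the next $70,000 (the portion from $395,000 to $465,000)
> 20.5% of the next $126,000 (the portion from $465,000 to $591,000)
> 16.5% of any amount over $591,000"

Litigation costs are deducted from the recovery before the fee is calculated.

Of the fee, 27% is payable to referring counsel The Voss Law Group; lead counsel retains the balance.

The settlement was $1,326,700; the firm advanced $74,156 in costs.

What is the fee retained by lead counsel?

$204,644.37

Fee base (net of costs): $1,326,700 − $74,156 = $1,252,544
First $180,000 at 35% = $63,000.00
Next $215,000 at 30% = $64,500.00
Next $70,000 at 25.5% = $17,850.00
Next $126,000 at 20.5% = $25,830.00
Remaining $661,544 at 16.5% = $109,154.76
Fee: $63,000.00 + $64,500.00 + $17,850.00 + $25,830.00 + $109,154.76 = $280,334.76
Referral share: 27% of $280,334.76 = $75,690.39; lead counsel retains $280,334.76 − $75,690.39 = $204,644.37.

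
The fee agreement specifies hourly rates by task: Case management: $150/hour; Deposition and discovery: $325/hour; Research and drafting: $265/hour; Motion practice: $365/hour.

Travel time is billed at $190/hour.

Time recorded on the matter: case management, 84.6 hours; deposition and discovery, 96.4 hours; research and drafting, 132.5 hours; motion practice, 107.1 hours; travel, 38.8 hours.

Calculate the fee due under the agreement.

Case management: 84.6 × $150 = $12,690.00
Deposition and discovery: 96.4 × $325 = $31,330.00
Research and drafting: 132.5 × $265 = $35,112.50
Motion practice: 107.1 × $365 = $39,091.50
Subtotal: $12,690.00 + $31,330.00 + $35,112.50 + $39,091.50 = $118,224.00
Travel: 38.8 × $190 = $7,372.00
Total: $118,224.00 + $7,372.00 = $125,596.00

$125,596.00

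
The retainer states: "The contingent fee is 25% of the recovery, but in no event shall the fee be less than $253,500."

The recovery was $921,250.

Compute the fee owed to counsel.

$253,500.00

25% of $921,250 = $230,312.50
That is below the $253,500 minimum, so the minimum applies.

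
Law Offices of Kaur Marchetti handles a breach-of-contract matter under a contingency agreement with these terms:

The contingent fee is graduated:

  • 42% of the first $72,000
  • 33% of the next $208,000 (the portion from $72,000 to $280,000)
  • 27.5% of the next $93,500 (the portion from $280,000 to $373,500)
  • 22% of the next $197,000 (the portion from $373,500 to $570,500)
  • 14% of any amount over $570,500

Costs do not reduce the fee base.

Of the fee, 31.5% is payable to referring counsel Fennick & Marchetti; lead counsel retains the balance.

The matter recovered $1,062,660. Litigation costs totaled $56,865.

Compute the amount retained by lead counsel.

$162,231.91

Fee base is the gross recovery, $1,062,660; costs are reimbursed separately.
First $72,000 at 42% = $30,240.00
Next $208,000 at 33% = $68,640.00
Next $93,500 at 27.5% = $25,712.50
Next $197,000 at 22% = $43,340.00
Remaining $492,160 at 14% = $68,902.40
Fee: $30,240.00 + $68,640.00 + $25,712.50 + $43,340.00 + $68,902.40 = $236,834.90
Referral share: 31.5% of $236,834.90 = $74,602.99; lead counsel retains $236,834.90 − $74,602.99 = $162,231.91.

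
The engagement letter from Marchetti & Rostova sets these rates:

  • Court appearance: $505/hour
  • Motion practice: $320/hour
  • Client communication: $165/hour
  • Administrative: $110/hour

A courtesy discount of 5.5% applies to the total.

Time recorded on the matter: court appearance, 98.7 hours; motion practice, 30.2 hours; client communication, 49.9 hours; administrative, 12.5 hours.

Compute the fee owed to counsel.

Court appearance: 98.7 × $505 = $49,843.50
Motion practice: 30.2 × $320 = $9,664.00
Client communication: 49.9 × $165 = $8,233.50
Administrative: 12.5 × $110 = $1,375.00
Subtotal: $69,116.00
Less 5.5% discount: −$3,801.38
Total: $69,116.00 − $3,801.38 = $65,314.62

$65,314.62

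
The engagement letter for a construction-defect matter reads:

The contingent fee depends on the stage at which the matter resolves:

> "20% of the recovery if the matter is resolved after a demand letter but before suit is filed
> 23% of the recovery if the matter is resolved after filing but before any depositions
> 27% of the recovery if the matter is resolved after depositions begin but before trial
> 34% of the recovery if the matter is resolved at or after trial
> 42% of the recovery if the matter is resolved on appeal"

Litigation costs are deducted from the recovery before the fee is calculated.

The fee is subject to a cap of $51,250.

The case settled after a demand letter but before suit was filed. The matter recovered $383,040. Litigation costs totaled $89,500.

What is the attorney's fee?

Fee base (net of costs): $383,040 − $89,500 = $293,540
The matter settled after a demand letter but before suit was filed, so the 20% rate applies.
$293,540 × 20% = $58,708.00
$58,708.00 exceeds the $51,250 cap, so the fee is capped at $51,250.00.

$51,250.00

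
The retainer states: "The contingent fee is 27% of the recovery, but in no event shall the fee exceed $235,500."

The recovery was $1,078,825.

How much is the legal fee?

27% of $1,078,825 = $291,282.75
That exceeds the $235,500 cap, so the fee is capped at $235,500.

$235,500.00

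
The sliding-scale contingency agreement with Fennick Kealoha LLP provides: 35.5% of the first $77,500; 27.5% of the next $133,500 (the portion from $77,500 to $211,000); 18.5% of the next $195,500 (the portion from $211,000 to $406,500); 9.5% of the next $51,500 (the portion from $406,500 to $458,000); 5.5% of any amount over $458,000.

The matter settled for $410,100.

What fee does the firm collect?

$100,734.50

First $77,500 at 35.5% = $27,512.50
Next $133,500 at 27.5% = $36,712.50
Next $195,500 at 18.5% = $36,167.50
Remaining $3,600 at 9.5% = $342.00
Fee: $27,512.50 + $36,712.50 + $36,167.50 + $342.00 = $100,734.50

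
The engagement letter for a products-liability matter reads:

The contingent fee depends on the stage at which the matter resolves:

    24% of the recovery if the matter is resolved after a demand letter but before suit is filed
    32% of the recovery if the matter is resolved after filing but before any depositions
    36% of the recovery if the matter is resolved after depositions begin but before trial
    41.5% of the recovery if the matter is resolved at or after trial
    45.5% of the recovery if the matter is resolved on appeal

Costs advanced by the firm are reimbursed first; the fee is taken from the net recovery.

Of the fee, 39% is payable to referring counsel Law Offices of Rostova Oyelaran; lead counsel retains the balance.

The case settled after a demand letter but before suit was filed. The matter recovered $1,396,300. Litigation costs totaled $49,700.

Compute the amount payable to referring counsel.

$126,041.76

Fee base (net of costs): $1,396,300 − $49,700 = $1,346,600
The matter settled after a demand letter but before suit was filed, so the 24% rate applies.
$1,346,600 × 24% = $323,184.00
Referral share: 39% of $323,184.00 = $126,041.76; lead counsel retains $323,184.00 − $126,041.76 = $197,142.24.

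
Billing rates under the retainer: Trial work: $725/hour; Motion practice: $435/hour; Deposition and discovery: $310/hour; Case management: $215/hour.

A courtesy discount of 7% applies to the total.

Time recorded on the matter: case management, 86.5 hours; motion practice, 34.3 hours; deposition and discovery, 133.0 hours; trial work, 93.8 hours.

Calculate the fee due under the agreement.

$132,760.29

Trial work: 93.8 × $725 = $68,005.00
Motion practice: 34.3 × $435 = $14,920.50
Deposition and discovery: 133.0 × $310 = $41,230.00
Case management: 86.5 × $215 = $18,597.50
Subtotal: $142,753.00
Less 7% discount: −$9,992.71
Total: $142,753.00 − $9,992.71 = $132,760.29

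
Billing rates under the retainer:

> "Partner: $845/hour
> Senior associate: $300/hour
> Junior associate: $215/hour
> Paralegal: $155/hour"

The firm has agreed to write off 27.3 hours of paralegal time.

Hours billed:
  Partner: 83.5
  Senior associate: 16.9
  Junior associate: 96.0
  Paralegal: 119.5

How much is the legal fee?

$110,558.50

Partner: 83.5 × $845 = $70,557.50
Senior associate: 16.9 × $300 = $5,070.00
Junior associate: 96.0 × $215 = $20,640.00
Paralegal: 119.5 × $155 = $18,522.50
Subtotal: $114,790.00
Write-off: 27.3 × $155 = $4,231.50
Total: $114,790.00 − $4,231.50 = $110,558.50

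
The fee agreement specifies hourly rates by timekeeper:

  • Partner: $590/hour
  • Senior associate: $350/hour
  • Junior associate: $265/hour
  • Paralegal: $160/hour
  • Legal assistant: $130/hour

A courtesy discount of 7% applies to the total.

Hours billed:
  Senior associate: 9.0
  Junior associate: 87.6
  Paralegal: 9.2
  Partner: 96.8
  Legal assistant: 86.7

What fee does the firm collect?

Partner: 96.8 × $590 = $57,112.00
Senior associate: 9.0 × $350 = $3,150.00
Junior associate: 87.6 × $265 = $23,214.00
Paralegal: 9.2 × $160 = $1,472.00
Legal assistant: 86.7 × $130 = $11,271.00
Subtotal: $96,219.00
Less 7% discount: −$6,735.33
Total: $96,219.00 − $6,735.33 = $89,483.67

$89,483.67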